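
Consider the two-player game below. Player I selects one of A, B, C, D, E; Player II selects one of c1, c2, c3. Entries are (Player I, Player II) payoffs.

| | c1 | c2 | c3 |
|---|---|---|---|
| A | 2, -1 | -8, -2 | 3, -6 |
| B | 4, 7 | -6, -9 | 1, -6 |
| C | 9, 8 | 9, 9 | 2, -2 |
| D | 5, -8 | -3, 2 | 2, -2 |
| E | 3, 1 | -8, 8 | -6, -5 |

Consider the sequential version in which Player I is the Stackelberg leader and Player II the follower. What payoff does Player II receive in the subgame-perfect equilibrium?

Work backward from Player II's decision.
- A: Player II compares -1, -2, -6 and picks c1; Player I would get 2.
- B: Player II compares 7, -9, -6 and picks c1; Player I would get 4.
- C: Player II compares 8, 9, -2 and picks c2; Player I would get 9.
- D: Player II compares -8, 2, -2 and picks c2; Player I would get -3.
- E: Player II compares 1, 8, -5 and picks c2; Player I would get -8.
Among 2, 4, 9, -3, -8, the best is 9 at C. Subgame-perfect outcome: (C, c2) with payoffs (9, 9).

9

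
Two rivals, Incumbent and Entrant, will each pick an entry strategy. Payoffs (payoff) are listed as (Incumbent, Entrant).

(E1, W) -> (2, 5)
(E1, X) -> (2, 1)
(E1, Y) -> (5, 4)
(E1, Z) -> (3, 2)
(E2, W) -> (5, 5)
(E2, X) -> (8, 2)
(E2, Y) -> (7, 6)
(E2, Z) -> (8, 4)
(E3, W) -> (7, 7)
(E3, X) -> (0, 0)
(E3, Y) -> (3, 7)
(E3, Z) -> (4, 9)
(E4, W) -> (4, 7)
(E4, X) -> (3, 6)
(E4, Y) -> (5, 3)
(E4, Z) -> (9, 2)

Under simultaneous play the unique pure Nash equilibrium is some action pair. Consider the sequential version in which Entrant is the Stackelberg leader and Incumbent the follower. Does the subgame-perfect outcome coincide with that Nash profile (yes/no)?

no

Solve by backward induction (Entrant leads).
- W: BR = E3, leader payoff 7.
- X: BR = E2, leader payoff 2.
- Y: BR = E2, leader payoff 6.
- Z: BR = E4, leader payoff 2.
Among 7, 2, 6, 2, the best is 7 at W. Subgame-perfect outcome: (E3, W) with payoffs (7, 7).
For the simultaneous game, intersect best replies.
Incumbent's best replies: W→E3; X→E2; Y→E2; Z→E4.
Entrant's best replies: E1→W; E2→Y; E3→Z; E4→W.
Only (E2, Y) has each player best-responding; Nash payoffs (7, 6).
Sequential outcome (E3, W) differs from the Nash profile (E2, Y).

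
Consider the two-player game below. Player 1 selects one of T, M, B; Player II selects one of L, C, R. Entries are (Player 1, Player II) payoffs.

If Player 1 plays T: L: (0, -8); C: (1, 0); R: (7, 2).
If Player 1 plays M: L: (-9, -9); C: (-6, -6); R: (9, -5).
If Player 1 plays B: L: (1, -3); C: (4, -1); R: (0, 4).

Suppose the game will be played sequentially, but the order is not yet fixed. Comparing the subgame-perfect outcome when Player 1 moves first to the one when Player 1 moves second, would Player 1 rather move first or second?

If Player 1 leads: Player II's best replies are T→R, M→R, B→R; Player 1's induced payoffs 7, 9, 0; outcome (M, R), payoffs (9, -5).
If Player II leads: Player 1's best replies are L→B, C→B, R→M; Player II's induced payoffs -3, -1, -5; outcome (B, C), payoffs (4, -1).
Player 1 gets 9 moving first and 4 moving second, so Player 1 prefers to move first.

first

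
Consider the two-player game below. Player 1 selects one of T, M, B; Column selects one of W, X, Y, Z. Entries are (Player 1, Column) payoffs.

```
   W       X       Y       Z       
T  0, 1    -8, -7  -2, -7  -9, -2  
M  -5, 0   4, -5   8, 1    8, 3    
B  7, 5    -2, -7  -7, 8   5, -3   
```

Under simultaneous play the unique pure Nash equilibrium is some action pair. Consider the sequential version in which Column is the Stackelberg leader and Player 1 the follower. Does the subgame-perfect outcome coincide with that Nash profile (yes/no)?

no

Backward induction with Column moving first.
- W → Player 1 plays B (best of 0, -5, 7); Column gets 5.
- X → Player 1 plays M (best of -8, 4, -2); Column gets -5.
- Y → Player 1 plays M (best of -2, 8, -7); Column gets 1.
- Z → Player 1 plays M (best of -9, 8, 5); Column gets 3.
Among 5, -5, 1, 3, the best is 5 at W. Subgame-perfect outcome: (B, W) with payoffs (7, 5).
Now find the simultaneous Nash equilibrium.
Player 1's best replies: W→B; X→M; Y→M; Z→M.
Column's best replies: T→W; M→Z; B→Y.
The unique mutual best reply is (M, Z), giving (8, 3).
Sequential outcome (B, W) differs from the Nash profile (M, Z).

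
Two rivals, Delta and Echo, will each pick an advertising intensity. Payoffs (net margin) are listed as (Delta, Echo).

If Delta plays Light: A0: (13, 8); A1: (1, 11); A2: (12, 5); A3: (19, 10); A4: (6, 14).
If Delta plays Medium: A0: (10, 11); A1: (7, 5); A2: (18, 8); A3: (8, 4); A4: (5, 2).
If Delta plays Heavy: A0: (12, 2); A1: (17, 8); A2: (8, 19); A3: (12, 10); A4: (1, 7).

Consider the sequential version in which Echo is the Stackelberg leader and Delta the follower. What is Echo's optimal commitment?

A4

Work backward from Delta's decision.
- A0 → Delta plays Light (best of 13, 10, 12); Echo gets 8.
- A1 → Delta plays Heavy (best of 1, 7, 17); Echo gets 8.
- A2 → Delta plays Medium (best of 12, 18, 8); Echo gets 8.
- A3 → Delta plays Light (best of 19, 8, 12); Echo gets 10.
- A4 → Delta plays Light (best of 6, 5, 1); Echo gets 14.
Among 8, 8, 8, 10, 14, the best is 14 at A4. Subgame-perfect outcome: (Light, A4) with payoffs (6, 14).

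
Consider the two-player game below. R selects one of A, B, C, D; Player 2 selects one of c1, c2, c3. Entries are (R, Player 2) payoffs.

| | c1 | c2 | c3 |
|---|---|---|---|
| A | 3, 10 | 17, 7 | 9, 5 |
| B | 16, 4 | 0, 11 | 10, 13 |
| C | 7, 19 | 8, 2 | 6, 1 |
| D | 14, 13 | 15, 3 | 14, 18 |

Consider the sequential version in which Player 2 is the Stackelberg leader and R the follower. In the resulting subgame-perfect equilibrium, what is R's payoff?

Backward induction with Player 2 moving first.
- c1 → R plays B (best of 3, 16, 7, 14); Player 2 gets 4.
- c2 → R plays A (best of 17, 0, 8, 15); Player 2 gets 7.
- c3 → R plays D (best of 9, 10, 6, 14); Player 2 gets 18.
Player 2's induced payoffs are 4, 7, 18, so Player 2 commits to c3. Subgame-perfect outcome: (D, c3) with payoffs (14, 18).

14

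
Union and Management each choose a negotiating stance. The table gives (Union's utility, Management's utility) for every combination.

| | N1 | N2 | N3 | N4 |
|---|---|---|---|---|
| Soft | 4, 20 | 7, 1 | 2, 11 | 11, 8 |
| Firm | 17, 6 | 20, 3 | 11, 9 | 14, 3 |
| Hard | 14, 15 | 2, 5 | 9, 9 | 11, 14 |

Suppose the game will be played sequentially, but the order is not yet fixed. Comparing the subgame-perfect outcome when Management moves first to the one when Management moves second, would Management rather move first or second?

second

If Union leads: Management's best replies are Soft→N1, Firm→N3, Hard→N1; Union's induced payoffs 4, 11, 14; outcome (Hard, N1), payoffs (14, 15).
If Management leads: Union's best replies are N1→Firm, N2→Firm, N3→Firm, N4→Firm; Management's induced payoffs 6, 3, 9, 3; outcome (Firm, N3), payoffs (11, 9).
Management gets 9 moving first and 15 moving second, so Management prefers to move second.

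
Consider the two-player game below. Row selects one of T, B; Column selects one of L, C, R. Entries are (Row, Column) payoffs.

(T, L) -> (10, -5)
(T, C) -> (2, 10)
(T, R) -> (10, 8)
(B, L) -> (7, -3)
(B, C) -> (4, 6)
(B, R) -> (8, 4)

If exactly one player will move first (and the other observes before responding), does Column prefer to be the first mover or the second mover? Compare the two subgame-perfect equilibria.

If Row leads: Column's best replies are T→C, B→C; Row's induced payoffs 2, 4; outcome (B, C), payoffs (4, 6).
If Column leads: Row's best replies are L→T, C→B, R→T; Column's induced payoffs -5, 6, 8; outcome (T, R), payoffs (10, 8).
Column gets 8 moving first and 6 moving second, so Column prefers to move first.

first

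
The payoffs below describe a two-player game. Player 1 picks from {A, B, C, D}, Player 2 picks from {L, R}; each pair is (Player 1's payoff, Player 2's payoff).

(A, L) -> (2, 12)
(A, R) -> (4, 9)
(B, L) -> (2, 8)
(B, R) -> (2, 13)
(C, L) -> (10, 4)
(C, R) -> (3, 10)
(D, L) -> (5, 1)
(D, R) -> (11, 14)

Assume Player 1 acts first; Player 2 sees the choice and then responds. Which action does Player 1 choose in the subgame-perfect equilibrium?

D

Solve by backward induction (Player 1 leads).
- A: BR = L, leader payoff 2.
- B: BR = R, leader payoff 2.
- C: BR = R, leader payoff 3.
- D: BR = R, leader payoff 11.
Player 1's induced payoffs are 2, 2, 3, 11, so Player 1 commits to D. Subgame-perfect outcome: (D, R) with payoffs (11, 14).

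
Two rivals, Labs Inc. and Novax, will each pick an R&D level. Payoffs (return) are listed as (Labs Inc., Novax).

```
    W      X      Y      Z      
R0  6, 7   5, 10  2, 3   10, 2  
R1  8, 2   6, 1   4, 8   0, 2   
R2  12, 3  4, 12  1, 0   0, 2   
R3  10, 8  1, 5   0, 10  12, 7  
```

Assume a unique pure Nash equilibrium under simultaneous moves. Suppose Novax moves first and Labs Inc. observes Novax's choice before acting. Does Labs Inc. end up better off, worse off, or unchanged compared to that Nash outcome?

Labs Inc. best-responds to each possible Novax move:
- W → Labs Inc. plays R2 (best of 6, 8, 12, 10); Novax gets 3.
- X → Labs Inc. plays R1 (best of 5, 6, 4, 1); Novax gets 1.
- Y → Labs Inc. plays R1 (best of 2, 4, 1, 0); Novax gets 8.
- Z → Labs Inc. plays R3 (best of 10, 0, 0, 12); Novax gets 7.
Among 3, 1, 8, 7, the best is 8 at Y. Subgame-perfect outcome: (R1, Y) with payoffs (4, 8).
Under simultaneous play:
Labs Inc.'s best replies: W→R2; X→R1; Y→R1; Z→R3.
Novax's best replies: R0→X; R1→Y; R2→X; R3→Y.
The unique mutual best reply is (R1, Y), giving (4, 8).
Labs Inc. earns 4 sequentially versus 4 at the Nash outcome: unchanged.

unchanged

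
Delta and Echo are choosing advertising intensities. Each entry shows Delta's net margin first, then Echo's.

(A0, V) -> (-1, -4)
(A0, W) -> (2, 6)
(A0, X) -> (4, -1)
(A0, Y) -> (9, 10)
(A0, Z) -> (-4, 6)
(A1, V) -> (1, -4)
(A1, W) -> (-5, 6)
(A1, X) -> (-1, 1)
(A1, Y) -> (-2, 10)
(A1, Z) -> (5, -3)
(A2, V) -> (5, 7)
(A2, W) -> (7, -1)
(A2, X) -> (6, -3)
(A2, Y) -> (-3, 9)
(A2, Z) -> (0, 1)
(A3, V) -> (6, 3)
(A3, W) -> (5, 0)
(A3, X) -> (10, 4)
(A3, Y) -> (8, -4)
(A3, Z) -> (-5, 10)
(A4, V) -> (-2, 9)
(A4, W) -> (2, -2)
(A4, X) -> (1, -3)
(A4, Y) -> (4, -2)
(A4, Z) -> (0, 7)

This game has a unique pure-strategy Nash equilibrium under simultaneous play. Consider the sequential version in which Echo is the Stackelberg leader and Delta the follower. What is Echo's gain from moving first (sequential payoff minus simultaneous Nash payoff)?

0

Work backward from Delta's decision.
- V: BR = A3, leader payoff 3.
- W: BR = A2, leader payoff -1.
- X: BR = A3, leader payoff 4.
- Y: BR = A0, leader payoff 10.
- Z: BR = A1, leader payoff -3.
Maximizing over 3, -1, 4, 10, -3, Echo chooses Y. Subgame-perfect outcome: (A0, Y) with payoffs (9, 10).
Under simultaneous play:
Delta's best replies: V→A3; W→A2; X→A3; Y→A0; Z→A1.
Echo's best replies: A0→Y; A1→Y; A2→Y; A3→Z; A4→V.
Only (A0, Y) has each player best-responding; Nash payoffs (9, 10).
Echo's commitment gain: 10 − 10 = 0.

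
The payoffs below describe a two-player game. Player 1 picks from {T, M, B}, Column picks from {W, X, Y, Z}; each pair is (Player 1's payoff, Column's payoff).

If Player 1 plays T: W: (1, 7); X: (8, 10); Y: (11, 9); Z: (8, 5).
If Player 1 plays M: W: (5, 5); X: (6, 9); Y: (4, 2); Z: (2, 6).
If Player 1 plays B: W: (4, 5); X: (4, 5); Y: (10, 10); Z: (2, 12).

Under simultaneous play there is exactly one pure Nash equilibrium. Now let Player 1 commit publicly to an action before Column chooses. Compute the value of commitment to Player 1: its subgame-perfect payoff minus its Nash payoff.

0

Backward induction with Player 1 moving first.
- T: Column compares 7, 10, 9, 5 and picks X; Player 1 would get 8.
- M: Column compares 5, 9, 2, 6 and picks X; Player 1 would get 6.
- B: Column compares 5, 5, 10, 12 and picks Z; Player 1 would get 2.
Player 1's induced payoffs are 8, 6, 2, so Player 1 commits to T. Subgame-perfect outcome: (T, X) with payoffs (8, 10).
Now find the simultaneous Nash equilibrium.
Player 1's best replies: W→M; X→T; Y→T; Z→T.
Column's best replies: T→X; M→X; B→Z.
Only (T, X) has each player best-responding; Nash payoffs (8, 10).
Player 1's commitment gain: 8 − 8 = 0.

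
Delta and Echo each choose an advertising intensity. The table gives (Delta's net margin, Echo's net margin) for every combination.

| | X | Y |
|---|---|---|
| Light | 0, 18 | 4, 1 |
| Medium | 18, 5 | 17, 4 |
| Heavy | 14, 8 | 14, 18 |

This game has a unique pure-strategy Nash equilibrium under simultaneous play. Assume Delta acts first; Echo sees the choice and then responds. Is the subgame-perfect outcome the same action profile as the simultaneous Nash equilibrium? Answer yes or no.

Backward induction with Delta moving first.
- Light: Echo compares 18, 1 and picks X; Delta would get 0.
- Medium: Echo compares 5, 4 and picks X; Delta would get 18.
- Heavy: Echo compares 8, 18 and picks Y; Delta would get 14.
Delta's induced payoffs are 0, 18, 14, so Delta commits to Medium. Subgame-perfect outcome: (Medium, X) with payoffs (18, 5).
Now find the simultaneous Nash equilibrium.
Delta's best replies: X→Medium; Y→Medium.
Echo's best replies: Light→X; Medium→X; Heavy→Y.
The unique mutual best reply is (Medium, X), giving (18, 5).
Sequential outcome (Medium, X) coincides with the Nash profile (Medium, X).

yes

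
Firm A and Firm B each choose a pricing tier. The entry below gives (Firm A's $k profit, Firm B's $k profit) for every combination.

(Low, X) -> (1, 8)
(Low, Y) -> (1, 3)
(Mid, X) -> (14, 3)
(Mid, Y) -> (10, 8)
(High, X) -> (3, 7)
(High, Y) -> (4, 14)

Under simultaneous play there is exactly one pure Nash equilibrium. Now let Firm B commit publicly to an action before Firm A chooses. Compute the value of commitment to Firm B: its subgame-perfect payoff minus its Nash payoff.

0

Work backward from Firm A's decision.
- X: Firm A compares 1, 14, 3 and picks Mid; Firm B would get 3.
- Y: Firm A compares 1, 10, 4 and picks Mid; Firm B would get 8.
Firm B's induced payoffs are 3, 8, so Firm B commits to Y. Subgame-perfect outcome: (Mid, Y) with payoffs (10, 8).
Under simultaneous play:
Firm A's best replies: X→Mid; Y→Mid.
Firm B's best replies: Low→X; Mid→Y; High→Y.
Only (Mid, Y) has each player best-responding; Nash payoffs (10, 8).
Firm B's commitment gain: 8 − 8 = 0.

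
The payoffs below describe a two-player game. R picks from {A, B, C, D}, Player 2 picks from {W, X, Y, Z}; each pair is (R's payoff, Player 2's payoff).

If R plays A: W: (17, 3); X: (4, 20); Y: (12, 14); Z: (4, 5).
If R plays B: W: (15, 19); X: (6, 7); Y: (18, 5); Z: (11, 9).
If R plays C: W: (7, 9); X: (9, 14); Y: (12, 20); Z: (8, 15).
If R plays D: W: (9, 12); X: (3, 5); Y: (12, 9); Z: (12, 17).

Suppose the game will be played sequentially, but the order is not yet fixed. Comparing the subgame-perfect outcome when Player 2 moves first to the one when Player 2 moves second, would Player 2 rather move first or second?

If R leads: Player 2's best replies are A→X, B→W, C→Y, D→Z; R's induced payoffs 4, 15, 12, 12; outcome (B, W), payoffs (15, 19).
If Player 2 leads: R's best replies are W→A, X→C, Y→B, Z→D; Player 2's induced payoffs 3, 14, 5, 17; outcome (D, Z), payoffs (12, 17).
Player 2 gets 17 moving first and 19 moving second, so Player 2 prefers to move second.

second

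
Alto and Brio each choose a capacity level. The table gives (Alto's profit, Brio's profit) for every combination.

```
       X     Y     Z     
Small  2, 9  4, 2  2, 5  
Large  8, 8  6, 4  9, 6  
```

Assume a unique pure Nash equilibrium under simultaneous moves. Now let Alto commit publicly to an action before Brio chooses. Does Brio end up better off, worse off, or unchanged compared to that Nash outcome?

unchanged

Backward induction with Alto moving first.
- Small: BR = X, leader payoff 2.
- Large: BR = X, leader payoff 8.
Alto's induced payoffs are 2, 8, so Alto commits to Large. Subgame-perfect outcome: (Large, X) with payoffs (8, 8).
Under simultaneous play:
Alto's best replies: X→Large; Y→Large; Z→Large.
Brio's best replies: Small→X; Large→X.
Only (Large, X) has each player best-responding; Nash payoffs (8, 8).
Brio earns 8 sequentially versus 8 at the Nash outcome: unchanged.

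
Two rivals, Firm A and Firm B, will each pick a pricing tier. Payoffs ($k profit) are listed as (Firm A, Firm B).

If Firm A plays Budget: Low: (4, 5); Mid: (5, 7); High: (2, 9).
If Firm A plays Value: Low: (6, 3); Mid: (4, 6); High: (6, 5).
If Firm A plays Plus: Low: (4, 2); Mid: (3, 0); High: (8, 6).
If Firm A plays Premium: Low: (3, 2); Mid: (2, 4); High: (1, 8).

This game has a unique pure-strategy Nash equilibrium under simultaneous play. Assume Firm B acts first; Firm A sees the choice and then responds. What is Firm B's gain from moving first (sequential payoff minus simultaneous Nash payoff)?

Solve by backward induction (Firm B leads).
- Low: BR = Value, leader payoff 3.
- Mid: BR = Budget, leader payoff 7.
- High: BR = Plus, leader payoff 6.
Among 3, 7, 6, the best is 7 at Mid. Subgame-perfect outcome: (Budget, Mid) with payoffs (5, 7).
Now find the simultaneous Nash equilibrium.
Firm A's best replies: Low→Value; Mid→Budget; High→Plus.
Firm B's best replies: Budget→High; Value→Mid; Plus→High; Premium→High.
The unique mutual best reply is (Plus, High), giving (8, 6).
Firm B's commitment gain: 7 − 6 = 1.

1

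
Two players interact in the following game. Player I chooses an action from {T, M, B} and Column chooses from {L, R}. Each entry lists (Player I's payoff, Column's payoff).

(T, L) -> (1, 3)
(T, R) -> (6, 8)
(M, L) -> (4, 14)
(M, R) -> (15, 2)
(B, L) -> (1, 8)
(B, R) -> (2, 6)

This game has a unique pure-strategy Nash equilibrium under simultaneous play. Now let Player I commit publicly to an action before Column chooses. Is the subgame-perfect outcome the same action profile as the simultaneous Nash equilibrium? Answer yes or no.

no

Solve by backward induction (Player I leads).
- T: BR = R, leader payoff 6.
- M: BR = L, leader payoff 4.
- B: BR = L, leader payoff 1.
Maximizing over 6, 4, 1, Player I chooses T. Subgame-perfect outcome: (T, R) with payoffs (6, 8).
Now find the simultaneous Nash equilibrium.
Player I's best replies: L→M; R→M.
Column's best replies: T→R; M→L; B→L.
Only (M, L) has each player best-responding; Nash payoffs (4, 14).
Sequential outcome (T, R) differs from the Nash profile (M, L).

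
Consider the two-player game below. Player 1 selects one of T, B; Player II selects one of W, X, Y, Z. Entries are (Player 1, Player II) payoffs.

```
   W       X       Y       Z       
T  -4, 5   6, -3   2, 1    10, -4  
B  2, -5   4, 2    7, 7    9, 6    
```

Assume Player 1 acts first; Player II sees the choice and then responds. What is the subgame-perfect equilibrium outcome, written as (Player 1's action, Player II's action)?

(B, Y)

Player II best-responds to each possible Player 1 move:
- T: BR = W, leader payoff -4.
- B: BR = Y, leader payoff 7.
Player 1's induced payoffs are -4, 7, so Player 1 commits to B. Subgame-perfect outcome: (B, Y) with payoffs (7, 7).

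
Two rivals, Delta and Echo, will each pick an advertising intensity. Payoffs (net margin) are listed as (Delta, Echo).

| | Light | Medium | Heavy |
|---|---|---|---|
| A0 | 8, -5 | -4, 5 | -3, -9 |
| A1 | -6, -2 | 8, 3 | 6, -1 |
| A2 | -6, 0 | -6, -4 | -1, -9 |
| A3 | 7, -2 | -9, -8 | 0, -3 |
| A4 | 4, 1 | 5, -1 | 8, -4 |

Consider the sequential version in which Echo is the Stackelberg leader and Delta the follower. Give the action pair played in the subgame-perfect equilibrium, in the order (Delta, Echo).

Work backward from Delta's decision.
- Light: BR = A0, leader payoff -5.
- Medium: BR = A1, leader payoff 3.
- Heavy: BR = A4, leader payoff -4.
Echo's induced payoffs are -5, 3, -4, so Echo commits to Medium. Subgame-perfect outcome: (A1, Medium) with payoffs (8, 3).

(A1, Medium)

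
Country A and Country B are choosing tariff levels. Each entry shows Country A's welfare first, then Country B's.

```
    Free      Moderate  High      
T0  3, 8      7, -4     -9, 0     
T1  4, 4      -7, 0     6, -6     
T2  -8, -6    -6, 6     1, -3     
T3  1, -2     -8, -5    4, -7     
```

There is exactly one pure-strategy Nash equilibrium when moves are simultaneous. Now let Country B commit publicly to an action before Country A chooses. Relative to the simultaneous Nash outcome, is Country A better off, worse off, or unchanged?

unchanged

Backward induction with Country B moving first.
- Free: Country A compares 3, 4, -8, 1 and picks T1; Country B would get 4.
- Moderate: Country A compares 7, -7, -6, -8 and picks T0; Country B would get -4.
- High: Country A compares -9, 6, 1, 4 and picks T1; Country B would get -6.
Among 4, -4, -6, the best is 4 at Free. Subgame-perfect outcome: (T1, Free) with payoffs (4, 4).
Now find the simultaneous Nash equilibrium.
Country A's best replies: Free→T1; Moderate→T0; High→T1.
Country B's best replies: T0→Free; T1→Free; T2→Moderate; T3→Free.
The unique mutual best reply is (T1, Free), giving (4, 4).
Country A earns 4 sequentially versus 4 at the Nash outcome: unchanged.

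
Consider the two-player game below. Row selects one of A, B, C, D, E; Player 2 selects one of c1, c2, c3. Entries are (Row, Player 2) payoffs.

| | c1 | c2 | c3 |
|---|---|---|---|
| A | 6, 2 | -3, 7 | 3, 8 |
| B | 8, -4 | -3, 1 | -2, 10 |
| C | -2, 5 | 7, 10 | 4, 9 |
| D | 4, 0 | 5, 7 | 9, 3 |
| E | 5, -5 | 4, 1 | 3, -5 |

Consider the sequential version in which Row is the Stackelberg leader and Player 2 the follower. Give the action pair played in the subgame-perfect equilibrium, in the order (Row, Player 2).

Solve by backward induction (Row leads).
- A: Player 2 compares 2, 7, 8 and picks c3; Row would get 3.
- B: Player 2 compares -4, 1, 10 and picks c3; Row would get -2.
- C: Player 2 compares 5, 10, 9 and picks c2; Row would get 7.
- D: Player 2 compares 0, 7, 3 and picks c2; Row would get 5.
- E: Player 2 compares -5, 1, -5 and picks c2; Row would get 4.
Maximizing over 3, -2, 7, 5, 4, Row chooses C. Subgame-perfect outcome: (C, c2) with payoffs (7, 10).

(C, c2)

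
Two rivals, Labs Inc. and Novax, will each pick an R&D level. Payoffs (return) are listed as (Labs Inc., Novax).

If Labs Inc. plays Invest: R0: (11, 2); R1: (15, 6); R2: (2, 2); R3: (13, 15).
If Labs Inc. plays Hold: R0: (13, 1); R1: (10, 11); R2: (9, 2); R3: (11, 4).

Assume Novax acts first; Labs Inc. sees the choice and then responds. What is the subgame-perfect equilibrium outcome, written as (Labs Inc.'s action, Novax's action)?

(Invest, R3)

Work backward from Labs Inc.'s decision.
- R0: BR = Hold, leader payoff 1.
- R1: BR = Invest, leader payoff 6.
- R2: BR = Hold, leader payoff 2.
- R3: BR = Invest, leader payoff 15.
Among 1, 6, 2, 15, the best is 15 at R3. Subgame-perfect outcome: (Invest, R3) with payoffs (13, 15).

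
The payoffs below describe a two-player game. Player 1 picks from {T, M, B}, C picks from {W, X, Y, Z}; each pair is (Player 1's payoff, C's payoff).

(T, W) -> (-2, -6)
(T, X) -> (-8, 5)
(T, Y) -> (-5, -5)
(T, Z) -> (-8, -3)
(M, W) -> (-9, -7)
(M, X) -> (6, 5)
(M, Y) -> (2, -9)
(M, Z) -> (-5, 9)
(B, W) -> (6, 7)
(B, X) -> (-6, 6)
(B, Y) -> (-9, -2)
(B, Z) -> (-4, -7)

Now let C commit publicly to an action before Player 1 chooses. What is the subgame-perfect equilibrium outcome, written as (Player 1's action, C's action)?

Solve by backward induction (C leads).
- W: Player 1 compares -2, -9, 6 and picks B; C would get 7.
- X: Player 1 compares -8, 6, -6 and picks M; C would get 5.
- Y: Player 1 compares -5, 2, -9 and picks M; C would get -9.
- Z: Player 1 compares -8, -5, -4 and picks B; C would get -7.
Among 7, 5, -9, -7, the best is 7 at W. Subgame-perfect outcome: (B, W) with payoffs (6, 7).

(B, W)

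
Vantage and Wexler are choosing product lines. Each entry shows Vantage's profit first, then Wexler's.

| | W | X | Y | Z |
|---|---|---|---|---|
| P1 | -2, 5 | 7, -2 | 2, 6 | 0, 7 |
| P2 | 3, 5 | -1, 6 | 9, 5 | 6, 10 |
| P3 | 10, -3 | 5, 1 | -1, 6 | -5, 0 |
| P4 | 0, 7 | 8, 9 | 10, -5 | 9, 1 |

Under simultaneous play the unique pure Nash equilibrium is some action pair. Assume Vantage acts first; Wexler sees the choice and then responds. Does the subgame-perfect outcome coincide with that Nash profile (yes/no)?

Wexler best-responds to each possible Vantage move:
- P1: BR = Z, leader payoff 0.
- P2: BR = Z, leader payoff 6.
- P3: BR = Y, leader payoff -1.
- P4: BR = X, leader payoff 8.
Among 0, 6, -1, 8, the best is 8 at P4. Subgame-perfect outcome: (P4, X) with payoffs (8, 9).
Under simultaneous play:
Vantage's best replies: W→P3; X→P4; Y→P4; Z→P4.
Wexler's best replies: P1→Z; P2→Z; P3→Y; P4→X.
Only (P4, X) has each player best-responding; Nash payoffs (8, 9).
Sequential outcome (P4, X) coincides with the Nash profile (P4, X).

yes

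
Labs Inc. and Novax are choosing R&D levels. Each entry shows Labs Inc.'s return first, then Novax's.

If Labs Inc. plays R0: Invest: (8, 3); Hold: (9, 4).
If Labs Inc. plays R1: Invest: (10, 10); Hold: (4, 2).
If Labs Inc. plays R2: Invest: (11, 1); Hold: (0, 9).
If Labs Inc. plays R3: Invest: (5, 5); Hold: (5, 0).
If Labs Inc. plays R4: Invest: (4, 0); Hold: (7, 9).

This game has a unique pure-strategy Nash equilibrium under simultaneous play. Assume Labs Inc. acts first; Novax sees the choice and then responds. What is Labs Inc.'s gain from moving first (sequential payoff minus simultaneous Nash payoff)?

1

Backward induction with Labs Inc. moving first.
- R0: BR = Hold, leader payoff 9.
- R1: BR = Invest, leader payoff 10.
- R2: BR = Hold, leader payoff 0.
- R3: BR = Invest, leader payoff 5.
- R4: BR = Hold, leader payoff 7.
Among 9, 10, 0, 5, 7, the best is 10 at R1. Subgame-perfect outcome: (R1, Invest) with payoffs (10, 10).
Now find the simultaneous Nash equilibrium.
Labs Inc.'s best replies: Invest→R2; Hold→R0.
Novax's best replies: R0→Hold; R1→Invest; R2→Hold; R3→Invest; R4→Hold.
The unique mutual best reply is (R0, Hold), giving (9, 4).
Labs Inc.'s commitment gain: 10 − 9 = 1.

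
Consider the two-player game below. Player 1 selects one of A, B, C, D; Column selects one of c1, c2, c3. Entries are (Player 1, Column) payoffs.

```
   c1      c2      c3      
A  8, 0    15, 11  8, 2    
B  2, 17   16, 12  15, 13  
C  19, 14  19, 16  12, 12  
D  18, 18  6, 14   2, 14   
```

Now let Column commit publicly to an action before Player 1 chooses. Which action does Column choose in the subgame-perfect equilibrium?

c2

Work backward from Player 1's decision.
- c1: BR = C, leader payoff 14.
- c2: BR = C, leader payoff 16.
- c3: BR = B, leader payoff 13.
Among 14, 16, 13, the best is 16 at c2. Subgame-perfect outcome: (C, c2) with payoffs (19, 16).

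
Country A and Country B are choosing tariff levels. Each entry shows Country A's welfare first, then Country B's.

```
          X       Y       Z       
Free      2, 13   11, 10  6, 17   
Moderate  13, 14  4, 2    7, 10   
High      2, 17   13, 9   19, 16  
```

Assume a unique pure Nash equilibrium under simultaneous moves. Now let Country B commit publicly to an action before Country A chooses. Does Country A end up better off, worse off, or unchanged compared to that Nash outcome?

Country A best-responds to each possible Country B move:
- X → Country A plays Moderate (best of 2, 13, 2); Country B gets 14.
- Y → Country A plays High (best of 11, 4, 13); Country B gets 9.
- Z → Country A plays High (best of 6, 7, 19); Country B gets 16.
Among 14, 9, 16, the best is 16 at Z. Subgame-perfect outcome: (High, Z) with payoffs (19, 16).
Now find the simultaneous Nash equilibrium.
Country A's best replies: X→Moderate; Y→High; Z→High.
Country B's best replies: Free→Z; Moderate→X; High→X.
Only (Moderate, X) has each player best-responding; Nash payoffs (13, 14).
Country A earns 19 sequentially versus 13 at the Nash outcome: better off.

better off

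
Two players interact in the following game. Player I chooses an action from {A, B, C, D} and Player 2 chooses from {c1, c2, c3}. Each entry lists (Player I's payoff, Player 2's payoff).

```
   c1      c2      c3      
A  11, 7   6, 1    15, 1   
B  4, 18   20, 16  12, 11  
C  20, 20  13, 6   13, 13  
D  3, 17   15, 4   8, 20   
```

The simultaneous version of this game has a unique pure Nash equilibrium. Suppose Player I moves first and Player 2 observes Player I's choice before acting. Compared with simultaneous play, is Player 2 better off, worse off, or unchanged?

Solve by backward induction (Player I leads).
- A: BR = c1, leader payoff 11.
- B: BR = c1, leader payoff 4.
- C: BR = c1, leader payoff 20.
- D: BR = c3, leader payoff 8.
Among 11, 4, 20, 8, the best is 20 at C. Subgame-perfect outcome: (C, c1) with payoffs (20, 20).
Now find the simultaneous Nash equilibrium.
Player I's best replies: c1→C; c2→B; c3→A.
Player 2's best replies: A→c1; B→c1; C→c1; D→c3.
Only (C, c1) has each player best-responding; Nash payoffs (20, 20).
Player 2 earns 20 sequentially versus 20 at the Nash outcome: unchanged.

unchanged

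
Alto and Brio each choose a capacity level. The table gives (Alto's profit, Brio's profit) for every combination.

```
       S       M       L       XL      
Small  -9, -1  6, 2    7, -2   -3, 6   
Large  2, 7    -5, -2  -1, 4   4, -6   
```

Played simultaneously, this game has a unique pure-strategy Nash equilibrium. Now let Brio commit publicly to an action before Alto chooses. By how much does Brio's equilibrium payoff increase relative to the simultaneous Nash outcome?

Work backward from Alto's decision.
- S: Alto compares -9, 2 and picks Large; Brio would get 7.
- M: Alto compares 6, -5 and picks Small; Brio would get 2.
- L: Alto compares 7, -1 and picks Small; Brio would get -2.
- XL: Alto compares -3, 4 and picks Large; Brio would get -6.
Brio's induced payoffs are 7, 2, -2, -6, so Brio commits to S. Subgame-perfect outcome: (Large, S) with payoffs (2, 7).
Now find the simultaneous Nash equilibrium.
Alto's best replies: S→Large; M→Small; L→Small; XL→Large.
Brio's best replies: Small→XL; Large→S.
Only (Large, S) has each player best-responding; Nash payoffs (2, 7).
Brio's commitment gain: 7 − 7 = 0.

0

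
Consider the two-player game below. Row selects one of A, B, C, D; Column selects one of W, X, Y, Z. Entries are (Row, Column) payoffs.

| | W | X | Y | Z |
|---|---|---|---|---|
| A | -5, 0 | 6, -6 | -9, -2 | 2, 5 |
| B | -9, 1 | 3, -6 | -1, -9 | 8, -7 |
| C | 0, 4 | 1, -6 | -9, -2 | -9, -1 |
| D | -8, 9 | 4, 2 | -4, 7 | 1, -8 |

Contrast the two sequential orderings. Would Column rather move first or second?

If Row leads: Column's best replies are A→Z, B→W, C→W, D→W; Row's induced payoffs 2, -9, 0, -8; outcome (A, Z), payoffs (2, 5).
If Column leads: Row's best replies are W→C, X→A, Y→B, Z→B; Column's induced payoffs 4, -6, -9, -7; outcome (C, W), payoffs (0, 4).
Column gets 4 moving first and 5 moving second, so Column prefers to move second.

second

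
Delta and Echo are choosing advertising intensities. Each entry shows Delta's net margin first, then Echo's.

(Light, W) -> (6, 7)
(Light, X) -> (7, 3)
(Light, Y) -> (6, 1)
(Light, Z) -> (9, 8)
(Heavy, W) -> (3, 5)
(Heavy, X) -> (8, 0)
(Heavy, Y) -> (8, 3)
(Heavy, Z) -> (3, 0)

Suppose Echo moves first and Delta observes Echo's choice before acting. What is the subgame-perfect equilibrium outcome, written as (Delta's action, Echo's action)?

(Light, Z)

Delta best-responds to each possible Echo move:
- W: BR = Light, leader payoff 7.
- X: BR = Heavy, leader payoff 0.
- Y: BR = Heavy, leader payoff 3.
- Z: BR = Light, leader payoff 8.
Maximizing over 7, 0, 3, 8, Echo chooses Z. Subgame-perfect outcome: (Light, Z) with payoffs (9, 8).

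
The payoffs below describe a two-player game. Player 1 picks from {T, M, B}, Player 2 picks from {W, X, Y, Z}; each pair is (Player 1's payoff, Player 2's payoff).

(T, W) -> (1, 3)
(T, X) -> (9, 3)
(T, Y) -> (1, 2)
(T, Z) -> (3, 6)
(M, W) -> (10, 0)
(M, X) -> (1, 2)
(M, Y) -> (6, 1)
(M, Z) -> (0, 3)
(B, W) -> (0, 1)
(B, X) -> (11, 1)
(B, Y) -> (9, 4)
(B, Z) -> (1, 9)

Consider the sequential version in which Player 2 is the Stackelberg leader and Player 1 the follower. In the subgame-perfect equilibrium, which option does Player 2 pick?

Z

Backward induction with Player 2 moving first.
- W: Player 1 compares 1, 10, 0 and picks M; Player 2 would get 0.
- X: Player 1 compares 9, 1, 11 and picks B; Player 2 would get 1.
- Y: Player 1 compares 1, 6, 9 and picks B; Player 2 would get 4.
- Z: Player 1 compares 3, 0, 1 and picks T; Player 2 would get 6.
Maximizing over 0, 1, 4, 6, Player 2 chooses Z. Subgame-perfect outcome: (T, Z) with payoffs (3, 6).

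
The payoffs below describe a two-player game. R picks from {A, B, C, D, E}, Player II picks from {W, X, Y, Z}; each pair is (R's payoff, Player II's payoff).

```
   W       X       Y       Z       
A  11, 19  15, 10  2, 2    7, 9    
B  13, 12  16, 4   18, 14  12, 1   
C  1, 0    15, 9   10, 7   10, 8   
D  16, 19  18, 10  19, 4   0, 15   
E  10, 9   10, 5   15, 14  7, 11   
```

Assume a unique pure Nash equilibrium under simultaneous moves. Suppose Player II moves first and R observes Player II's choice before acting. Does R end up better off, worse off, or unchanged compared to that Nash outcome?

Work backward from R's decision.
- W: R compares 11, 13, 1, 16, 10 and picks D; Player II would get 19.
- X: R compares 15, 16, 15, 18, 10 and picks D; Player II would get 10.
- Y: R compares 2, 18, 10, 19, 15 and picks D; Player II would get 4.
- Z: R compares 7, 12, 10, 0, 7 and picks B; Player II would get 1.
Among 19, 10, 4, 1, the best is 19 at W. Subgame-perfect outcome: (D, W) with payoffs (16, 19).
For the simultaneous game, intersect best replies.
R's best replies: W→D; X→D; Y→D; Z→B.
Player II's best replies: A→W; B→Y; C→X; D→W; E→Y.
Only (D, W) has each player best-responding; Nash payoffs (16, 19).
R earns 16 sequentially versus 16 at the Nash outcome: unchanged.

unchanged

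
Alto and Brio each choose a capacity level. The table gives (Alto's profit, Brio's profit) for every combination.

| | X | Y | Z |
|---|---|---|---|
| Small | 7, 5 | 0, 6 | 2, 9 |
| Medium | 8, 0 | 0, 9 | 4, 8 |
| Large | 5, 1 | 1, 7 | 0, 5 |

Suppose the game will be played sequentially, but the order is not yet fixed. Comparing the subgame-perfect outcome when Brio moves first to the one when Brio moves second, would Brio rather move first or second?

If Alto leads: Brio's best replies are Small→Z, Medium→Y, Large→Y; Alto's induced payoffs 2, 0, 1; outcome (Small, Z), payoffs (2, 9).
If Brio leads: Alto's best replies are X→Medium, Y→Large, Z→Medium; Brio's induced payoffs 0, 7, 8; outcome (Medium, Z), payoffs (4, 8).
Brio gets 8 moving first and 9 moving second, so Brio prefers to move second.

second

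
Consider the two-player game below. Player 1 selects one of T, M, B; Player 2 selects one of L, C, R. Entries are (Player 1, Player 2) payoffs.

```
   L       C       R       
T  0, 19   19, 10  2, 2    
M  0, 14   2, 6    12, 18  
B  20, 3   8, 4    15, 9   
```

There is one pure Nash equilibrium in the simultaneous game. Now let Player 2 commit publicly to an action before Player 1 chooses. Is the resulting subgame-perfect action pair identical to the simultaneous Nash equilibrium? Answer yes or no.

no

Player 1 best-responds to each possible Player 2 move:
- L: Player 1 compares 0, 0, 20 and picks B; Player 2 would get 3.
- C: Player 1 compares 19, 2, 8 and picks T; Player 2 would get 10.
- R: Player 1 compares 2, 12, 15 and picks B; Player 2 would get 9.
Player 2's induced payoffs are 3, 10, 9, so Player 2 commits to C. Subgame-perfect outcome: (T, C) with payoffs (19, 10).
Under simultaneous play:
Player 1's best replies: L→B; C→T; R→B.
Player 2's best replies: T→L; M→R; B→R.
The unique mutual best reply is (B, R), giving (15, 9).
Sequential outcome (T, C) differs from the Nash profile (B, R).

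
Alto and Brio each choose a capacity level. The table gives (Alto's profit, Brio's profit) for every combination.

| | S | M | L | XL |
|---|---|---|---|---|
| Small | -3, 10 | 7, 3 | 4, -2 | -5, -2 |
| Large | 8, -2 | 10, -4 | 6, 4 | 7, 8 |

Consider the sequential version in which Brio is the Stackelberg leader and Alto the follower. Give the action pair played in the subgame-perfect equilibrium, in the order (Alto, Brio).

(Large, XL)

Work backward from Alto's decision.
- S: BR = Large, leader payoff -2.
- M: BR = Large, leader payoff -4.
- L: BR = Large, leader payoff 4.
- XL: BR = Large, leader payoff 8.
Brio's induced payoffs are -2, -4, 4, 8, so Brio commits to XL. Subgame-perfect outcome: (Large, XL) with payoffs (7, 8).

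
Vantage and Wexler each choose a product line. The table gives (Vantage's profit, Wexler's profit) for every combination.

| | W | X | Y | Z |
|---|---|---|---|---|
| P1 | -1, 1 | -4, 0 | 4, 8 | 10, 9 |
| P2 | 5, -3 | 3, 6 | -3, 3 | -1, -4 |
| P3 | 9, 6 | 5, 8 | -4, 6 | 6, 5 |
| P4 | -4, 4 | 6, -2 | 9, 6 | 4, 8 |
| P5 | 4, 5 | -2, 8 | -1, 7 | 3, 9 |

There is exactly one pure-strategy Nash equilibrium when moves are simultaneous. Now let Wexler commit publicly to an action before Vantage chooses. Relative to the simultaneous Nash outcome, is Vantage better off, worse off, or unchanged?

Backward induction with Wexler moving first.
- W: BR = P3, leader payoff 6.
- X: BR = P4, leader payoff -2.
- Y: BR = P4, leader payoff 6.
- Z: BR = P1, leader payoff 9.
Maximizing over 6, -2, 6, 9, Wexler chooses Z. Subgame-perfect outcome: (P1, Z) with payoffs (10, 9).
Now find the simultaneous Nash equilibrium.
Vantage's best replies: W→P3; X→P4; Y→P4; Z→P1.
Wexler's best replies: P1→Z; P2→X; P3→X; P4→Z; P5→Z.
Only (P1, Z) has each player best-responding; Nash payoffs (10, 9).
Vantage earns 10 sequentially versus 10 at the Nash outcome: unchanged.

unchanged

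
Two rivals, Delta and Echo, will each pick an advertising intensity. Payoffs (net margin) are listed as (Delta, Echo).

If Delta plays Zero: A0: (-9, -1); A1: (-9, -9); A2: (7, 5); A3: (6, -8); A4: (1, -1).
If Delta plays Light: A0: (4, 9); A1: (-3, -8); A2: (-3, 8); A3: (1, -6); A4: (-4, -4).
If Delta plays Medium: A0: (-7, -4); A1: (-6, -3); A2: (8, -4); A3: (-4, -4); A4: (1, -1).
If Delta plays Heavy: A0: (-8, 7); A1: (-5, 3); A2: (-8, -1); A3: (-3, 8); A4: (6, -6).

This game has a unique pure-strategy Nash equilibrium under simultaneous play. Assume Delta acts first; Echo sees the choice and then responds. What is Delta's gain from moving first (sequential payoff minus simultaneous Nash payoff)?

Backward induction with Delta moving first.
- Zero: BR = A2, leader payoff 7.
- Light: BR = A0, leader payoff 4.
- Medium: BR = A4, leader payoff 1.
- Heavy: BR = A3, leader payoff -3.
Delta's induced payoffs are 7, 4, 1, -3, so Delta commits to Zero. Subgame-perfect outcome: (Zero, A2) with payoffs (7, 5).
For the simultaneous game, intersect best replies.
Delta's best replies: A0→Light; A1→Light; A2→Medium; A3→Zero; A4→Heavy.
Echo's best replies: Zero→A2; Light→A0; Medium→A4; Heavy→A3.
Only (Light, A0) has each player best-responding; Nash payoffs (4, 9).
Delta's commitment gain: 7 − 4 = 3.

3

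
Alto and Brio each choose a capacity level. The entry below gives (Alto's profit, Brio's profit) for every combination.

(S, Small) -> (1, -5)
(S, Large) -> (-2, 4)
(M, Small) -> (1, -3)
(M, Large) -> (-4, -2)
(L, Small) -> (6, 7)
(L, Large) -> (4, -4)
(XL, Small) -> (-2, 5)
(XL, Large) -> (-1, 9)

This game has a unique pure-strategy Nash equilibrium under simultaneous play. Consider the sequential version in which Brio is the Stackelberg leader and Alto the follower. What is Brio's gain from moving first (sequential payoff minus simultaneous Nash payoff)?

Backward induction with Brio moving first.
- Small → Alto plays L (best of 1, 1, 6, -2); Brio gets 7.
- Large → Alto plays L (best of -2, -4, 4, -1); Brio gets -4.
Brio's induced payoffs are 7, -4, so Brio commits to Small. Subgame-perfect outcome: (L, Small) with payoffs (6, 7).
Under simultaneous play:
Alto's best replies: Small→L; Large→L.
Brio's best replies: S→Large; M→Large; L→Small; XL→Large.
Only (L, Small) has each player best-responding; Nash payoffs (6, 7).
Brio's commitment gain: 7 − 7 = 0.

0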